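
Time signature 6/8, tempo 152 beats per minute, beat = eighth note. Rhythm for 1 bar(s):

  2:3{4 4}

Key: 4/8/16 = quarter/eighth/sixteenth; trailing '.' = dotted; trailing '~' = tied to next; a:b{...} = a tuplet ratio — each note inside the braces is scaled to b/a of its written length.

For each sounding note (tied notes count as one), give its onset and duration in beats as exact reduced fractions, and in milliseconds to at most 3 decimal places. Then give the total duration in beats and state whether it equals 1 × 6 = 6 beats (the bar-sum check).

1) 0.0ms=0b +1184.211ms=3b
2) 1184.211ms=3b +1184.211ms=3b
Σ=6b of 6 (152bpm 6/8) — PASS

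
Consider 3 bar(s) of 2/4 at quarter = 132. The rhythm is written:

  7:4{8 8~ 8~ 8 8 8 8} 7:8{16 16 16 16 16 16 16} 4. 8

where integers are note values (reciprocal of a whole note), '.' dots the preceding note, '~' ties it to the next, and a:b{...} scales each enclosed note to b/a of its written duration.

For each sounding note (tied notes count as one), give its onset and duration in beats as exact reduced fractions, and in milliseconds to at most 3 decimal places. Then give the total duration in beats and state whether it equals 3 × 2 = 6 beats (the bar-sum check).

1) 0.0ms=0b +129.87ms=2/7b
2) 129.87ms=2/7b +389.61ms=6/7b
3) 519.481ms=8/7b +129.87ms=2/7b
4) 649.351ms=10/7b +129.87ms=2/7b
5) 779.221ms=12/7b +129.87ms=2/7b
6) 909.091ms=2b +129.87ms=2/7b
7) 1038.961ms=16/7b +129.87ms=2/7b
8) 1168.831ms=18/7b +129.87ms=2/7b
9) 1298.701ms=20/7b +129.87ms=2/7b
10) 1428.571ms=22/7b +129.87ms=2/7b
11) 1558.442ms=24/7b +129.87ms=2/7b
12) 1688.312ms=26/7b +129.87ms=2/7b
13) 1818.182ms=4b +681.818ms=3/2b
14) 2500.0ms=11/2b +227.273ms=1/2b
Σ=6b of 6 (132bpm 2/4) — PASS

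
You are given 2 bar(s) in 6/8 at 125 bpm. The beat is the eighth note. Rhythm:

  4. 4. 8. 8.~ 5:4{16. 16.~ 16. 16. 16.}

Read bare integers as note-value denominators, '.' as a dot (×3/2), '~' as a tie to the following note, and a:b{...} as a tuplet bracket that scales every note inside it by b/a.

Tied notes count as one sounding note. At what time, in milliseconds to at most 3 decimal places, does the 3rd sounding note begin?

note 3 onset = 6b = 2880.0ms

1. 0.0ms @ 0 + 1440.0ms (3)
2. 1440.0ms @ 3 + 1440.0ms (3)
3. 2880.0ms @ 6 + 720.0ms (3/2)
4. 3600.0ms @ 15/2 + 1008.0ms (21/10)
5. 4608.0ms @ 48/5 + 576.0ms (6/5)
6. 5184.0ms @ 54/5 + 288.0ms (3/5)
7. 5472.0ms @ 57/5 + 288.0ms (3/5)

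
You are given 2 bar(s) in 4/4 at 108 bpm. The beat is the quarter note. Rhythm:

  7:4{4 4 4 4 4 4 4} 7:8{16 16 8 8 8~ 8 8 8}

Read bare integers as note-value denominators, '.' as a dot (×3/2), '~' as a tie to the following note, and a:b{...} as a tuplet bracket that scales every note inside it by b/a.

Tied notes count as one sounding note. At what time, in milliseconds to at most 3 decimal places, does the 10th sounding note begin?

note 10 onset = 32/7b = 2539.683ms

1. 0.0ms @ 0 + 317.46ms (4/7)
2. 317.46ms @ 4/7 + 317.46ms (4/7)
3. 634.921ms @ 8/7 + 317.46ms (4/7)
4. 952.381ms @ 12/7 + 317.46ms (4/7)
5. 1269.841ms @ 16/7 + 317.46ms (4/7)
6. 1587.302ms @ 20/7 + 317.46ms (4/7)
7. 1904.762ms @ 24/7 + 317.46ms (4/7)
8. 2222.222ms @ 4 + 158.73ms (2/7)
9. 2380.952ms @ 30/7 + 158.73ms (2/7)
10. 2539.683ms @ 32/7 + 317.46ms (4/7)
11. 2857.143ms @ 36/7 + 317.46ms (4/7)
12. 3174.603ms @ 40/7 + 634.921ms (8/7)
13. 3809.524ms @ 48/7 + 317.46ms (4/7)
14. 4126.984ms @ 52/7 + 317.46ms (4/7)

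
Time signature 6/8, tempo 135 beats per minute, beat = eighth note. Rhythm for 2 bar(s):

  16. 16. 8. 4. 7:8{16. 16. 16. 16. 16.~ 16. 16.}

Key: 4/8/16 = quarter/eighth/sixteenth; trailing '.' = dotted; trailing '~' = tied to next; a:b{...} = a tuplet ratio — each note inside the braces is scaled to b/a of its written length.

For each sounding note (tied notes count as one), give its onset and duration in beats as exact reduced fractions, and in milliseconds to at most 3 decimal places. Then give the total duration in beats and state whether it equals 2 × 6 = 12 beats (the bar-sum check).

1) 0.0ms=0b +333.333ms=3/4b
2) 333.333ms=3/4b +333.333ms=3/4b
3) 666.667ms=3/2b +666.667ms=3/2b
4) 1333.333ms=3b +1333.333ms=3b
5) 2666.667ms=6b +380.952ms=6/7b
6) 3047.619ms=48/7b +380.952ms=6/7b
7) 3428.571ms=54/7b +380.952ms=6/7b
8) 3809.524ms=60/7b +380.952ms=6/7b
9) 4190.476ms=66/7b +761.905ms=12/7b
10) 4952.381ms=78/7b +380.952ms=6/7b
Σ=12b of 12 (135bpm 6/8) — PASS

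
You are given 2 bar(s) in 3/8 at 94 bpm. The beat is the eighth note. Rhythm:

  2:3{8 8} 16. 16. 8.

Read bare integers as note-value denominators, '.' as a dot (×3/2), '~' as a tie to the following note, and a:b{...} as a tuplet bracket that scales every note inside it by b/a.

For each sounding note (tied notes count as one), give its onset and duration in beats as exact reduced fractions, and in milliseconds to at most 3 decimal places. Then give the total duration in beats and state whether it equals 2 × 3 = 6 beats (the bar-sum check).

1) 0.0ms=0b +957.447ms=3/2b
2) 957.447ms=3/2b +957.447ms=3/2b
3) 1914.894ms=3b +478.723ms=3/4b
4) 2393.617ms=15/4b +478.723ms=3/4b
5) 2872.34ms=9/2b +957.447ms=3/2b
Σ=6b of 6 (94bpm 3/8) — PASS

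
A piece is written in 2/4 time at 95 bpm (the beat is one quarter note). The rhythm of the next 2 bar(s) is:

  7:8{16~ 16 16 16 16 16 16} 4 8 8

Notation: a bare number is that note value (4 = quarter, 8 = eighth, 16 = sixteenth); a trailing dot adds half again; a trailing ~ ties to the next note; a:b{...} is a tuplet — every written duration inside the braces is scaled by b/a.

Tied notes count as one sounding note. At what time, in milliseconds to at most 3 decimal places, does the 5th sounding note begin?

1. 0.0ms @ 0 + 360.902ms (4/7)
2. 360.902ms @ 4/7 + 180.451ms (2/7)
3. 541.353ms @ 6/7 + 180.451ms (2/7)
4. 721.805ms @ 8/7 + 180.451ms (2/7)
5. 902.256ms @ 10/7 + 180.451ms (2/7)
6. 1082.707ms @ 12/7 + 180.451ms (2/7)
7. 1263.158ms @ 2 + 631.579ms (1)
8. 1894.737ms @ 3 + 315.789ms (1/2)
9. 2210.526ms @ 7/2 + 315.789ms (1/2)

note 5 onset = 10/7b = 902.256ms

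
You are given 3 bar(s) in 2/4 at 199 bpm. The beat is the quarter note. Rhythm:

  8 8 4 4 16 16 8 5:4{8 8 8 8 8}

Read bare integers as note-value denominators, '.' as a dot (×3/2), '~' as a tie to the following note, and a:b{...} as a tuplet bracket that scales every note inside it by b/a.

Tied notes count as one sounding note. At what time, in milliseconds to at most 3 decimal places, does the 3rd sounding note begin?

1. 0.0ms @ 0 + 150.754ms (1/2)
2. 150.754ms @ 1/2 + 150.754ms (1/2)
3. 301.508ms @ 1 + 301.508ms (1)
4. 603.015ms @ 2 + 301.508ms (1)
5. 904.523ms @ 3 + 75.377ms (1/4)
6. 979.899ms @ 13/4 + 75.377ms (1/4)
7. 1055.276ms @ 7/2 + 150.754ms (1/2)
8. 1206.03ms @ 4 + 120.603ms (2/5)
9. 1326.633ms @ 22/5 + 120.603ms (2/5)
10. 1447.236ms @ 24/5 + 120.603ms (2/5)
11. 1567.839ms @ 26/5 + 120.603ms (2/5)
12. 1688.442ms @ 28/5 + 120.603ms (2/5)

note 3 onset = 1b = 301.508ms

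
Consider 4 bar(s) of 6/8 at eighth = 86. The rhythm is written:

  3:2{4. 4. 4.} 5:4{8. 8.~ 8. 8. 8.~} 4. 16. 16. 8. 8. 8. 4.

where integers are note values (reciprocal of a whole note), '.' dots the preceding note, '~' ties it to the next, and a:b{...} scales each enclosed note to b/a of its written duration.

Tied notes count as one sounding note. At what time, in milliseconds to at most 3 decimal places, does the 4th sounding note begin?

note 4 onset = 6b = 4186.047ms

1. 0.0ms @ 0 + 1395.349ms (2)
2. 1395.349ms @ 2 + 1395.349ms (2)
3. 2790.698ms @ 4 + 1395.349ms (2)
4. 4186.047ms @ 6 + 837.209ms (6/5)
5. 5023.256ms @ 36/5 + 1674.419ms (12/5)
6. 6697.674ms @ 48/5 + 837.209ms (6/5)
7. 7534.884ms @ 54/5 + 2930.233ms (21/5)
8. 10465.116ms @ 15 + 523.256ms (3/4)
9. 10988.372ms @ 63/4 + 523.256ms (3/4)
10. 11511.628ms @ 33/2 + 1046.512ms (3/2)
11. 12558.14ms @ 18 + 1046.512ms (3/2)
12. 13604.651ms @ 39/2 + 1046.512ms (3/2)
13. 14651.163ms @ 21 + 2093.023ms (3)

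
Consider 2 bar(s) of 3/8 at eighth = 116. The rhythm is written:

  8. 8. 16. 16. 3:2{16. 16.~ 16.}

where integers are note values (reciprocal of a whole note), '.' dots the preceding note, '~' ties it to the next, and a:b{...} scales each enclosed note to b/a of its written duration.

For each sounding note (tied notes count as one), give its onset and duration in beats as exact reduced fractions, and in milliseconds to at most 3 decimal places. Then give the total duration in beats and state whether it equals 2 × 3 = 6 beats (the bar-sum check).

1) 0.0ms=0b +775.862ms=3/2b
2) 775.862ms=3/2b +775.862ms=3/2b
3) 1551.724ms=3b +387.931ms=3/4b
4) 1939.655ms=15/4b +387.931ms=3/4b
5) 2327.586ms=9/2b +258.621ms=1/2b
6) 2586.207ms=5b +517.241ms=1b
Σ=6b of 6 (116bpm 3/8) — PASS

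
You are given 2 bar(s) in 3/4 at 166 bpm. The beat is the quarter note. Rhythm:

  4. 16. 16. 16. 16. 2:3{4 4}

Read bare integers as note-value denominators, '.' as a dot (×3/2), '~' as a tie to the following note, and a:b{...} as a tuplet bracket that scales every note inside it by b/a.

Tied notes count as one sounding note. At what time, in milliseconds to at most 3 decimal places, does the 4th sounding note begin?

note 4 onset = 9/4b = 813.253ms

1. 0.0ms @ 0 + 542.169ms (3/2)
2. 542.169ms @ 3/2 + 135.542ms (3/8)
3. 677.711ms @ 15/8 + 135.542ms (3/8)
4. 813.253ms @ 9/4 + 135.542ms (3/8)
5. 948.795ms @ 21/8 + 135.542ms (3/8)
6. 1084.337ms @ 3 + 542.169ms (3/2)
7. 1626.506ms @ 9/2 + 542.169ms (3/2)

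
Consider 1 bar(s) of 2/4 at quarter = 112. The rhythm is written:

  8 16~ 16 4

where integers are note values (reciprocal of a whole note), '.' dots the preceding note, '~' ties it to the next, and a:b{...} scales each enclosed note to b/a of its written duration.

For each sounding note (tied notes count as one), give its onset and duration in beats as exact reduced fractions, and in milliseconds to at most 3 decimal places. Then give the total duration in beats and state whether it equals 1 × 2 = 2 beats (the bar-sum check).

1) 0.0ms=0b +267.857ms=1/2b
2) 267.857ms=1/2b +267.857ms=1/2b
3) 535.714ms=1b +535.714ms=1b
Σ=2b of 2 (112bpm 2/4) — PASS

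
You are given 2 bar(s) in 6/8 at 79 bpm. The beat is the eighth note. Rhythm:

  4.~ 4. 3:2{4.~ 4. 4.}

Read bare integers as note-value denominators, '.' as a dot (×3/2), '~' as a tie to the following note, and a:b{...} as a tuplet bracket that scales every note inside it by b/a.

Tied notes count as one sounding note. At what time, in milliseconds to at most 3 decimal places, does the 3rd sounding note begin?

note 3 onset = 10b = 7594.937ms

1. 0.0ms @ 0 + 4556.962ms (6)
2. 4556.962ms @ 6 + 3037.975ms (4)
3. 7594.937ms @ 10 + 1518.987ms (2)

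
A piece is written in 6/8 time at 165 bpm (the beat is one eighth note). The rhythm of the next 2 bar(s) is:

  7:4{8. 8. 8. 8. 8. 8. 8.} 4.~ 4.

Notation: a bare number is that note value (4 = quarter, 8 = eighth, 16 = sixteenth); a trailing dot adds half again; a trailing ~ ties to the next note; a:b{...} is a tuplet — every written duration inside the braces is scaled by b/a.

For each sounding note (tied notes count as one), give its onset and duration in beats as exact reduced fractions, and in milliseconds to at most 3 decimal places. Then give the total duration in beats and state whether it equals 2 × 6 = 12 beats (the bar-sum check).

1) 0.0ms=0b +311.688ms=6/7b
2) 311.688ms=6/7b +311.688ms=6/7b
3) 623.377ms=12/7b +311.688ms=6/7b
4) 935.065ms=18/7b +311.688ms=6/7b
5) 1246.753ms=24/7b +311.688ms=6/7b
6) 1558.442ms=30/7b +311.688ms=6/7b
7) 1870.13ms=36/7b +311.688ms=6/7b
8) 2181.818ms=6b +2181.818ms=6b
Σ=12b of 12 (165bpm 6/8) — PASS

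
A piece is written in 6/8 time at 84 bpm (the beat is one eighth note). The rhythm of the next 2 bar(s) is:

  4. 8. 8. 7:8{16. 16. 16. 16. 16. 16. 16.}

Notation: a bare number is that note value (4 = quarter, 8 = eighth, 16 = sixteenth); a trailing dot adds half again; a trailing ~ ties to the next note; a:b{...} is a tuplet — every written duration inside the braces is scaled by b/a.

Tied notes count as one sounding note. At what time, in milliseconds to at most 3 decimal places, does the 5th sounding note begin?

note 5 onset = 48/7b = 4897.959ms

1. 0.0ms @ 0 + 2142.857ms (3)
2. 2142.857ms @ 3 + 1071.429ms (3/2)
3. 3214.286ms @ 9/2 + 1071.429ms (3/2)
4. 4285.714ms @ 6 + 612.245ms (6/7)
5. 4897.959ms @ 48/7 + 612.245ms (6/7)
6. 5510.204ms @ 54/7 + 612.245ms (6/7)
7. 6122.449ms @ 60/7 + 612.245ms (6/7)
8. 6734.694ms @ 66/7 + 612.245ms (6/7)
9. 7346.939ms @ 72/7 + 612.245ms (6/7)
10. 7959.184ms @ 78/7 + 612.245ms (6/7)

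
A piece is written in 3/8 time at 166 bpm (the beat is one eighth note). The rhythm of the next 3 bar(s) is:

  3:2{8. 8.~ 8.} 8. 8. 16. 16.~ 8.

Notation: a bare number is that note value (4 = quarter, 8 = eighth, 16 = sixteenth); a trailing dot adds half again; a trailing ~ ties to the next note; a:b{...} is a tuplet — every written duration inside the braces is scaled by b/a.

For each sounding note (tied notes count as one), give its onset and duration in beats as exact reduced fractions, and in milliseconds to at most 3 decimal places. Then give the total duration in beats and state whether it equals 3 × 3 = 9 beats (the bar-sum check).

1) 0.0ms=0b +361.446ms=1b
2) 361.446ms=1b +722.892ms=2b
3) 1084.337ms=3b +542.169ms=3/2b
4) 1626.506ms=9/2b +542.169ms=3/2b
5) 2168.675ms=6b +271.084ms=3/4b
6) 2439.759ms=27/4b +813.253ms=9/4b
Σ=9b of 9 (166bpm 3/8) — PASS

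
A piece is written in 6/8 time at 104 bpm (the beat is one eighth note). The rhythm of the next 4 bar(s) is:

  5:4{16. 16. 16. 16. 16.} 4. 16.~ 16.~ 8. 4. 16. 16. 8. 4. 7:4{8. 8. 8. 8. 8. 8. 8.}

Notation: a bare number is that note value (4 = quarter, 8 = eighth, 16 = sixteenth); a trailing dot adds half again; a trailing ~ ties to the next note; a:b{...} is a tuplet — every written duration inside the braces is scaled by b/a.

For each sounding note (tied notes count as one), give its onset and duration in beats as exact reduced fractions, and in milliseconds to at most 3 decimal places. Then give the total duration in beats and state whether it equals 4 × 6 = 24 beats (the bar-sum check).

1) 0.0ms=0b +346.154ms=3/5b
2) 346.154ms=3/5b +346.154ms=3/5b
3) 692.308ms=6/5b +346.154ms=3/5b
4) 1038.462ms=9/5b +346.154ms=3/5b
5) 1384.615ms=12/5b +346.154ms=3/5b
6) 1730.769ms=3b +1730.769ms=3b
7) 3461.538ms=6b +1730.769ms=3b
8) 5192.308ms=9b +1730.769ms=3b
9) 6923.077ms=12b +432.692ms=3/4b
10) 7355.769ms=51/4b +432.692ms=3/4b
11) 7788.462ms=27/2b +865.385ms=3/2b
12) 8653.846ms=15b +1730.769ms=3b
13) 10384.615ms=18b +494.505ms=6/7b
14) 10879.121ms=132/7b +494.505ms=6/7b
15) 11373.626ms=138/7b +494.505ms=6/7b
16) 11868.132ms=144/7b +494.505ms=6/7b
17) 12362.637ms=150/7b +494.505ms=6/7b
18) 12857.143ms=156/7b +494.505ms=6/7b
19) 13351.648ms=162/7b +494.505ms=6/7b
Σ=24b of 24 (104bpm 6/8) — PASS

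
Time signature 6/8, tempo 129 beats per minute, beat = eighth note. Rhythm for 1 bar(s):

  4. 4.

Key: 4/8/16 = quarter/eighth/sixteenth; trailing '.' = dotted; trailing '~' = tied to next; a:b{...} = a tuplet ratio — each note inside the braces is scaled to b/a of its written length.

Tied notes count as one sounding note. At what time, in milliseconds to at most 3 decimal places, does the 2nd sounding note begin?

1. 0.0ms @ 0 + 1395.349ms (3)
2. 1395.349ms @ 3 + 1395.349ms (3)

note 2 onset = 3b = 1395.349ms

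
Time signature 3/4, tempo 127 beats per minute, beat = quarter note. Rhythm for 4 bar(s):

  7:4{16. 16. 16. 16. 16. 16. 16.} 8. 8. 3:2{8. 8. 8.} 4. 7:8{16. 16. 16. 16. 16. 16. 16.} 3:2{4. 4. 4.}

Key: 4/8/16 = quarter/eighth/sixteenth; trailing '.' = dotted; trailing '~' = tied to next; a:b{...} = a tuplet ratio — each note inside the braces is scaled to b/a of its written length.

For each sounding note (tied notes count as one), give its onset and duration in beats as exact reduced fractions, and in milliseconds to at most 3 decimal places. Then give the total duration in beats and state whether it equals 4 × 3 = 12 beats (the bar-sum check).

1) 0.0ms=0b +101.237ms=3/14b
2) 101.237ms=3/14b +101.237ms=3/14b
3) 202.475ms=3/7b +101.237ms=3/14b
4) 303.712ms=9/14b +101.237ms=3/14b
5) 404.949ms=6/7b +101.237ms=3/14b
6) 506.187ms=15/14b +101.237ms=3/14b
7) 607.424ms=9/7b +101.237ms=3/14b
8) 708.661ms=3/2b +354.331ms=3/4b
9) 1062.992ms=9/4b +354.331ms=3/4b
10) 1417.323ms=3b +236.22ms=1/2b
11) 1653.543ms=7/2b +236.22ms=1/2b
12) 1889.764ms=4b +236.22ms=1/2b
13) 2125.984ms=9/2b +708.661ms=3/2b
14) 2834.646ms=6b +202.475ms=3/7b
15) 3037.12ms=45/7b +202.475ms=3/7b
16) 3239.595ms=48/7b +202.475ms=3/7b
17) 3442.07ms=51/7b +202.475ms=3/7b
18) 3644.544ms=54/7b +202.475ms=3/7b
19) 3847.019ms=57/7b +202.475ms=3/7b
20) 4049.494ms=60/7b +202.475ms=3/7b
21) 4251.969ms=9b +472.441ms=1b
22) 4724.409ms=10b +472.441ms=1b
23) 5196.85ms=11b +472.441ms=1b
Σ=12b of 12 (127bpm 3/4) — PASS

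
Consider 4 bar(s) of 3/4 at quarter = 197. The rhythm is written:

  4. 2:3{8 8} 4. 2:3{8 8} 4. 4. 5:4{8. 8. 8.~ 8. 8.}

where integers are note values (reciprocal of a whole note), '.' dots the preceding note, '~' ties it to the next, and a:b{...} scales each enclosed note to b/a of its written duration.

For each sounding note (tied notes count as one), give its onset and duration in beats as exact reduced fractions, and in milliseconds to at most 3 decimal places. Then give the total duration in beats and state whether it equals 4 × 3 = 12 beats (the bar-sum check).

1) 0.0ms=0b +456.853ms=3/2b
2) 456.853ms=3/2b +228.426ms=3/4b
3) 685.279ms=9/4b +228.426ms=3/4b
4) 913.706ms=3b +456.853ms=3/2b
5) 1370.558ms=9/2b +228.426ms=3/4b
6) 1598.985ms=21/4b +228.426ms=3/4b
7) 1827.411ms=6b +456.853ms=3/2b
8) 2284.264ms=15/2b +456.853ms=3/2b
9) 2741.117ms=9b +182.741ms=3/5b
10) 2923.858ms=48/5b +182.741ms=3/5b
11) 3106.599ms=51/5b +365.482ms=6/5b
12) 3472.081ms=57/5b +182.741ms=3/5b
Σ=12b of 12 (197bpm 3/4) — PASS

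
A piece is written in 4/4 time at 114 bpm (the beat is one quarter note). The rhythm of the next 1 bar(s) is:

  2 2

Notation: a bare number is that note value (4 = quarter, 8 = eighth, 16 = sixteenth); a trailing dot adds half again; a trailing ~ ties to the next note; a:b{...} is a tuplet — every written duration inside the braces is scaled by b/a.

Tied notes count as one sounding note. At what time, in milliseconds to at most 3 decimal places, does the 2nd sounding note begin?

note 2 onset = 2b = 1052.632ms

1. 0.0ms @ 0 + 1052.632ms (2)
2. 1052.632ms @ 2 + 1052.632ms (2)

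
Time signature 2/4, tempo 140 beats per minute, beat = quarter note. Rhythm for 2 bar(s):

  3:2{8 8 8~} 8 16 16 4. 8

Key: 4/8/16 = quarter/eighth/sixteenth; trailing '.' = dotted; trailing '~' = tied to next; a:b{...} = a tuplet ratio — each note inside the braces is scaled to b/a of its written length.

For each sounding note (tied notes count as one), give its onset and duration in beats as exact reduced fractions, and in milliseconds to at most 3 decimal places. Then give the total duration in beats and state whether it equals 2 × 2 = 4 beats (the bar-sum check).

1) 0.0ms=0b +142.857ms=1/3b
2) 142.857ms=1/3b +142.857ms=1/3b
3) 285.714ms=2/3b +357.143ms=5/6b
4) 642.857ms=3/2b +107.143ms=1/4b
5) 750.0ms=7/4b +107.143ms=1/4b
6) 857.143ms=2b +642.857ms=3/2b
7) 1500.0ms=7/2b +214.286ms=1/2b
Σ=4b of 4 (140bpm 2/4) — PASS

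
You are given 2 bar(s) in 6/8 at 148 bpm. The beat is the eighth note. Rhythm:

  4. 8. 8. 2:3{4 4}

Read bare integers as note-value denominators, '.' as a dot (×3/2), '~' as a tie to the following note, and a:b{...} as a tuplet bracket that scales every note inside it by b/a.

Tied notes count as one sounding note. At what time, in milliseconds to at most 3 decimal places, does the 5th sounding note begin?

1. 0.0ms @ 0 + 1216.216ms (3)
2. 1216.216ms @ 3 + 608.108ms (3/2)
3. 1824.324ms @ 9/2 + 608.108ms (3/2)
4. 2432.432ms @ 6 + 1216.216ms (3)
5. 3648.649ms @ 9 + 1216.216ms (3)

note 5 onset = 9b = 3648.649ms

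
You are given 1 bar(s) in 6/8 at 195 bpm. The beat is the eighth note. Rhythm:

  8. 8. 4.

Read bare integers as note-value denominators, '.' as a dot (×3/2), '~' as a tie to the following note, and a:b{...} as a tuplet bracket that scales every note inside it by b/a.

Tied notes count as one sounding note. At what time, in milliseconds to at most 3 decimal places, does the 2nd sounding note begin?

1. 0.0ms @ 0 + 461.538ms (3/2)
2. 461.538ms @ 3/2 + 461.538ms (3/2)
3. 923.077ms @ 3 + 923.077ms (3)

note 2 onset = 3/2b = 461.538ms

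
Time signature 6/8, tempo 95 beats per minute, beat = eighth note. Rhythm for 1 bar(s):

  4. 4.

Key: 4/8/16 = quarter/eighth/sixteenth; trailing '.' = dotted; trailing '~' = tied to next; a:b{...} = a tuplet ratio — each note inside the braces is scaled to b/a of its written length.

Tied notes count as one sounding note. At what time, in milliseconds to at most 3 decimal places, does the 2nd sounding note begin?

1. 0.0ms @ 0 + 1894.737ms (3)
2. 1894.737ms @ 3 + 1894.737ms (3)

note 2 onset = 3b = 1894.737ms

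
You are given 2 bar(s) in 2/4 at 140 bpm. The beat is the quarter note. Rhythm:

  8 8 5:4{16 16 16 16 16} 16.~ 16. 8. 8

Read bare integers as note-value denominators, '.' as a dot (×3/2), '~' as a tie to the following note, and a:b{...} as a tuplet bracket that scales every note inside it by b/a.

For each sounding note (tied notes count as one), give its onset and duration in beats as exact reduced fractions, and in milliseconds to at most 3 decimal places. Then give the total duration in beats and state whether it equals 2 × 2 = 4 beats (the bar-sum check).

1) 0.0ms=0b +214.286ms=1/2b
2) 214.286ms=1/2b +214.286ms=1/2b
3) 428.571ms=1b +85.714ms=1/5b
4) 514.286ms=6/5b +85.714ms=1/5b
5) 600.0ms=7/5b +85.714ms=1/5b
6) 685.714ms=8/5b +85.714ms=1/5b
7) 771.429ms=9/5b +85.714ms=1/5b
8) 857.143ms=2b +321.429ms=3/4b
9) 1178.571ms=11/4b +321.429ms=3/4b
10) 1500.0ms=7/2b +214.286ms=1/2b
Σ=4b of 4 (140bpm 2/4) — PASS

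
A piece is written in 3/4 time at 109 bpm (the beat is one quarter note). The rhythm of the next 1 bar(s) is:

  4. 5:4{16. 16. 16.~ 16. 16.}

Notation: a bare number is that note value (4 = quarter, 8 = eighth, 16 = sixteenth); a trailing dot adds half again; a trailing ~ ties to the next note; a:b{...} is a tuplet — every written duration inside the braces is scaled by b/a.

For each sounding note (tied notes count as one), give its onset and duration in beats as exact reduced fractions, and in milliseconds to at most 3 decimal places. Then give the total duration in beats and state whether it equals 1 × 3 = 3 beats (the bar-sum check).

1) 0.0ms=0b +825.688ms=3/2b
2) 825.688ms=3/2b +165.138ms=3/10b
3) 990.826ms=9/5b +165.138ms=3/10b
4) 1155.963ms=21/10b +330.275ms=3/5b
5) 1486.239ms=27/10b +165.138ms=3/10b
Σ=3b of 3 (109bpm 3/4) — PASS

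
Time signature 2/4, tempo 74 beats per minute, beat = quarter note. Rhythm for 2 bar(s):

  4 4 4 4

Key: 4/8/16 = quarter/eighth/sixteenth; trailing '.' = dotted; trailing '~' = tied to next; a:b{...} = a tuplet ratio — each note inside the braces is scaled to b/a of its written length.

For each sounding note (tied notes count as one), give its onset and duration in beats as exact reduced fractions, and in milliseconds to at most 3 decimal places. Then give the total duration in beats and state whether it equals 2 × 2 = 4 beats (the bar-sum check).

1) 0.0ms=0b +810.811ms=1b
2) 810.811ms=1b +810.811ms=1b
3) 1621.622ms=2b +810.811ms=1b
4) 2432.432ms=3b +810.811ms=1b
Σ=4b of 4 (74bpm 2/4) — PASS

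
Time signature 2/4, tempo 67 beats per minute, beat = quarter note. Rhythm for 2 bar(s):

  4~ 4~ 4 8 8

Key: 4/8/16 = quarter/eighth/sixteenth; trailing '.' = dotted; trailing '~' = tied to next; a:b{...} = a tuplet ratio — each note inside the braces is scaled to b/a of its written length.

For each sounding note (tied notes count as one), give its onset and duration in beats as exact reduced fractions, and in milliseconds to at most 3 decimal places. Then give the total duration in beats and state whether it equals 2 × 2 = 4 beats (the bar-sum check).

1) 0.0ms=0b +2686.567ms=3b
2) 2686.567ms=3b +447.761ms=1/2b
3) 3134.328ms=7/2b +447.761ms=1/2b
Σ=4b of 4 (67bpm 2/4) — PASS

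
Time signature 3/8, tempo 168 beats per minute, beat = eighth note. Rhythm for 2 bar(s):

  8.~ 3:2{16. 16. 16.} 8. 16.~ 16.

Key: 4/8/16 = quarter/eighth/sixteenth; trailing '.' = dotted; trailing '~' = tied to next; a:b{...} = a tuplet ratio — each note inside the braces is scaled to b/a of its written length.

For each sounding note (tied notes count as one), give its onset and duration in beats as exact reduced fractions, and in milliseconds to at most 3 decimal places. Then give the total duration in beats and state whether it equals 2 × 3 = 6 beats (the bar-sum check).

1) 0.0ms=0b +714.286ms=2b
2) 714.286ms=2b +178.571ms=1/2b
3) 892.857ms=5/2b +178.571ms=1/2b
4) 1071.429ms=3b +535.714ms=3/2b
5) 1607.143ms=9/2b +535.714ms=3/2b
Σ=6b of 6 (168bpm 3/8) — PASS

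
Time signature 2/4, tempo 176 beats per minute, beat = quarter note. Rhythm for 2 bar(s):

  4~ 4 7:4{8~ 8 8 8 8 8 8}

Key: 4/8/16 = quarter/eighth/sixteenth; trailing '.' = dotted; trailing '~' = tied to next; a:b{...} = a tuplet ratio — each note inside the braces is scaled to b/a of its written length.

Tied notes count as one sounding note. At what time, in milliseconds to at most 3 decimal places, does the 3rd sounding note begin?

note 3 onset = 18/7b = 876.623ms

1. 0.0ms @ 0 + 681.818ms (2)
2. 681.818ms @ 2 + 194.805ms (4/7)
3. 876.623ms @ 18/7 + 97.403ms (2/7)
4. 974.026ms @ 20/7 + 97.403ms (2/7)
5. 1071.429ms @ 22/7 + 97.403ms (2/7)
6. 1168.831ms @ 24/7 + 97.403ms (2/7)
7. 1266.234ms @ 26/7 + 97.403ms (2/7)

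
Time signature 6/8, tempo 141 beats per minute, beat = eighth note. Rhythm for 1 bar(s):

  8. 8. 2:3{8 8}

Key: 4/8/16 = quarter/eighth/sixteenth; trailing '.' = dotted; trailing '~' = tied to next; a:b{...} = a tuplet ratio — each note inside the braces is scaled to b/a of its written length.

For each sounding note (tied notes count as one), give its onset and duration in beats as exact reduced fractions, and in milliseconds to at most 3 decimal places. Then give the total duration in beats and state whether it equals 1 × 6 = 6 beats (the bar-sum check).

1) 0.0ms=0b +638.298ms=3/2b
2) 638.298ms=3/2b +638.298ms=3/2b
3) 1276.596ms=3b +638.298ms=3/2b
4) 1914.894ms=9/2b +638.298ms=3/2b
Σ=6b of 6 (141bpm 6/8) — PASS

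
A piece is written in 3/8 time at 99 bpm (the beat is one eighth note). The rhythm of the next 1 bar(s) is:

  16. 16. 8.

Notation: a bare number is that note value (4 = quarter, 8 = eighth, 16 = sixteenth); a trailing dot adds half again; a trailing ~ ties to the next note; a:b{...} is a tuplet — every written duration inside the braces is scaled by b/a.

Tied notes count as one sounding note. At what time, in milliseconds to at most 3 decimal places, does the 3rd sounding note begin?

1. 0.0ms @ 0 + 454.545ms (3/4)
2. 454.545ms @ 3/4 + 454.545ms (3/4)
3. 909.091ms @ 3/2 + 909.091ms (3/2)

note 3 onset = 3/2b = 909.091ms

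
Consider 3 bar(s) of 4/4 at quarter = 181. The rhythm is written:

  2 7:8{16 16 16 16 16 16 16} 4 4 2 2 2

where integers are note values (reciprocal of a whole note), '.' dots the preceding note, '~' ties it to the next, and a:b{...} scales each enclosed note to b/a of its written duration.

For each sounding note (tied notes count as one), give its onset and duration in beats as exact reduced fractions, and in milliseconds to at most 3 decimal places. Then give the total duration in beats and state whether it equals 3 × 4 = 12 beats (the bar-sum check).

1) 0.0ms=0b +662.983ms=2b
2) 662.983ms=2b +94.712ms=2/7b
3) 757.695ms=16/7b +94.712ms=2/7b
4) 852.407ms=18/7b +94.712ms=2/7b
5) 947.119ms=20/7b +94.712ms=2/7b
6) 1041.831ms=22/7b +94.712ms=2/7b
7) 1136.543ms=24/7b +94.712ms=2/7b
8) 1231.255ms=26/7b +94.712ms=2/7b
9) 1325.967ms=4b +331.492ms=1b
10) 1657.459ms=5b +331.492ms=1b
11) 1988.95ms=6b +662.983ms=2b
12) 2651.934ms=8b +662.983ms=2b
13) 3314.917ms=10b +662.983ms=2b
Σ=12b of 12 (181bpm 4/4) — PASS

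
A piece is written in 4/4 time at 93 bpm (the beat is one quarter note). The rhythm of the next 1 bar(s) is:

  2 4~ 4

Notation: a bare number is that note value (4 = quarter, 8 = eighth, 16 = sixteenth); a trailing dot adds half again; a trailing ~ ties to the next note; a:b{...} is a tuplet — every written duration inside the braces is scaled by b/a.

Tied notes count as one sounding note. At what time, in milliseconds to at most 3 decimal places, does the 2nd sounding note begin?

1. 0.0ms @ 0 + 1290.323ms (2)
2. 1290.323ms @ 2 + 1290.323ms (2)

note 2 onset = 2b = 1290.323ms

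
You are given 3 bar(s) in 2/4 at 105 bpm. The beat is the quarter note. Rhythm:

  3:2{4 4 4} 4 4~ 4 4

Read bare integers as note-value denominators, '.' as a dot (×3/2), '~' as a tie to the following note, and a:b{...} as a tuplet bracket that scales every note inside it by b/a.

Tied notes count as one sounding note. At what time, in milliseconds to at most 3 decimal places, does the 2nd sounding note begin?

1. 0.0ms @ 0 + 380.952ms (2/3)
2. 380.952ms @ 2/3 + 380.952ms (2/3)
3. 761.905ms @ 4/3 + 380.952ms (2/3)
4. 1142.857ms @ 2 + 571.429ms (1)
5. 1714.286ms @ 3 + 1142.857ms (2)
6. 2857.143ms @ 5 + 571.429ms (1)

note 2 onset = 2/3b = 380.952ms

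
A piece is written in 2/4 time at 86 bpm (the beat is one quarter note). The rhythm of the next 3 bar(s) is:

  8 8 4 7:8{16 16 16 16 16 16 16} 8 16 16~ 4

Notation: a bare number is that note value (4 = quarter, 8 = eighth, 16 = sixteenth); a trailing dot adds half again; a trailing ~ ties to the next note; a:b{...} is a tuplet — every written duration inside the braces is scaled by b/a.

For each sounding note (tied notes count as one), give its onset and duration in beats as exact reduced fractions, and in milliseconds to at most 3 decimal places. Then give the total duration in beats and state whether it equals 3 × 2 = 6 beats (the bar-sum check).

1) 0.0ms=0b +348.837ms=1/2b
2) 348.837ms=1/2b +348.837ms=1/2b
3) 697.674ms=1b +697.674ms=1b
4) 1395.349ms=2b +199.336ms=2/7b
5) 1594.684ms=16/7b +199.336ms=2/7b
6) 1794.02ms=18/7b +199.336ms=2/7b
7) 1993.355ms=20/7b +199.336ms=2/7b
8) 2192.691ms=22/7b +199.336ms=2/7b
9) 2392.027ms=24/7b +199.336ms=2/7b
10) 2591.362ms=26/7b +199.336ms=2/7b
11) 2790.698ms=4b +348.837ms=1/2b
12) 3139.535ms=9/2b +174.419ms=1/4b
13) 3313.953ms=19/4b +872.093ms=5/4b
Σ=6b of 6 (86bpm 2/4) — PASS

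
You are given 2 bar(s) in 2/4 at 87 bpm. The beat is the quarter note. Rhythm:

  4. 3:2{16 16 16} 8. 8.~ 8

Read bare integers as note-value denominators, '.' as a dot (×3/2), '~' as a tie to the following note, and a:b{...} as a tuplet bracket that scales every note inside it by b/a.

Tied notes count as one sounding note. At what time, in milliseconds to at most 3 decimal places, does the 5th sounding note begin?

1. 0.0ms @ 0 + 1034.483ms (3/2)
2. 1034.483ms @ 3/2 + 114.943ms (1/6)
3. 1149.425ms @ 5/3 + 114.943ms (1/6)
4. 1264.368ms @ 11/6 + 114.943ms (1/6)
5. 1379.31ms @ 2 + 517.241ms (3/4)
6. 1896.552ms @ 11/4 + 862.069ms (5/4)

note 5 onset = 2b = 1379.31ms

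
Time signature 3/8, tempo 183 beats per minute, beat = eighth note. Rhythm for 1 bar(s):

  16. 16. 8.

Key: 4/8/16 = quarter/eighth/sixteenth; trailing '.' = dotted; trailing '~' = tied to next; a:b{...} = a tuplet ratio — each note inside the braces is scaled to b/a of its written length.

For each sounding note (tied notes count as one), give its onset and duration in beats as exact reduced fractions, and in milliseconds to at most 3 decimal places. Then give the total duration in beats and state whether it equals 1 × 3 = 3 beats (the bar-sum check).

1) 0.0ms=0b +245.902ms=3/4b
2) 245.902ms=3/4b +245.902ms=3/4b
3) 491.803ms=3/2b +491.803ms=3/2b
Σ=3b of 3 (183bpm 3/8) — PASS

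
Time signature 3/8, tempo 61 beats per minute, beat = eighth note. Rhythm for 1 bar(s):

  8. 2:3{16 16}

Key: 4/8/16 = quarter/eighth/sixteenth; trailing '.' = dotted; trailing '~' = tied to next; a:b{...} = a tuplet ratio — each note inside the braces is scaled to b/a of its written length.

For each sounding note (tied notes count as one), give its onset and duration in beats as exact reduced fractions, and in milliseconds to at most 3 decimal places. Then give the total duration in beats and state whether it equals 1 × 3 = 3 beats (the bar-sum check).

1) 0.0ms=0b +1475.41ms=3/2b
2) 1475.41ms=3/2b +737.705ms=3/4b
3) 2213.115ms=9/4b +737.705ms=3/4b
Σ=3b of 3 (61bpm 3/8) — PASS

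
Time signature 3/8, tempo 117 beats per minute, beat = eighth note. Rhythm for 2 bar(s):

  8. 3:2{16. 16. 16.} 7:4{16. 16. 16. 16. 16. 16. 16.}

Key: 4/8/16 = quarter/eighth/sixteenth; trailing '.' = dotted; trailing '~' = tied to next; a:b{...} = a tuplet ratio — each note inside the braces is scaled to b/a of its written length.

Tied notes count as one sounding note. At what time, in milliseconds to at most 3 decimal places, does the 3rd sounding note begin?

note 3 onset = 2b = 1025.641ms

1. 0.0ms @ 0 + 769.231ms (3/2)
2. 769.231ms @ 3/2 + 256.41ms (1/2)
3. 1025.641ms @ 2 + 256.41ms (1/2)
4. 1282.051ms @ 5/2 + 256.41ms (1/2)
5. 1538.462ms @ 3 + 219.78ms (3/7)
6. 1758.242ms @ 24/7 + 219.78ms (3/7)
7. 1978.022ms @ 27/7 + 219.78ms (3/7)
8. 2197.802ms @ 30/7 + 219.78ms (3/7)
9. 2417.582ms @ 33/7 + 219.78ms (3/7)
10. 2637.363ms @ 36/7 + 219.78ms (3/7)
11. 2857.143ms @ 39/7 + 219.78ms (3/7)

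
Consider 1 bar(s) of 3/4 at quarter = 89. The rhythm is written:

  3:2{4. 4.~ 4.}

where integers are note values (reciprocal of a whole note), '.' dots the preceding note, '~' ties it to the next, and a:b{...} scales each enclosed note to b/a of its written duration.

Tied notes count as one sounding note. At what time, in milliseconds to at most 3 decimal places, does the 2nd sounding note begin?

note 2 onset = 1b = 674.157ms

1. 0.0ms @ 0 + 674.157ms (1)
2. 674.157ms @ 1 + 1348.315ms (2)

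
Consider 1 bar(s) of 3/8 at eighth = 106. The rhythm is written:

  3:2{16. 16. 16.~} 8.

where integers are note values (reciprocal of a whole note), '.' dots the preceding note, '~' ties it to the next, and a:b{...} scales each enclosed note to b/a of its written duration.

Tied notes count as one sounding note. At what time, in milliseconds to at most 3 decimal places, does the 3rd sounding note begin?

1. 0.0ms @ 0 + 283.019ms (1/2)
2. 283.019ms @ 1/2 + 283.019ms (1/2)
3. 566.038ms @ 1 + 1132.075ms (2)

note 3 onset = 1b = 566.038ms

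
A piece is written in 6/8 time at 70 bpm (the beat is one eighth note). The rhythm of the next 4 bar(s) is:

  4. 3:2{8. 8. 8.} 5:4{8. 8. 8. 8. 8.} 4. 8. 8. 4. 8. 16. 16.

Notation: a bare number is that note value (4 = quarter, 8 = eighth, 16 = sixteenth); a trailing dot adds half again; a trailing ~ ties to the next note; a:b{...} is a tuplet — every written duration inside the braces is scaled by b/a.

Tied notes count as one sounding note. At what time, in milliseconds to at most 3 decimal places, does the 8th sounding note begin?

1. 0.0ms @ 0 + 2571.429ms (3)
2. 2571.429ms @ 3 + 857.143ms (1)
3. 3428.571ms @ 4 + 857.143ms (1)
4. 4285.714ms @ 5 + 857.143ms (1)
5. 5142.857ms @ 6 + 1028.571ms (6/5)
6. 6171.429ms @ 36/5 + 1028.571ms (6/5)
7. 7200.0ms @ 42/5 + 1028.571ms (6/5)
8. 8228.571ms @ 48/5 + 1028.571ms (6/5)
9. 9257.143ms @ 54/5 + 1028.571ms (6/5)
10. 10285.714ms @ 12 + 2571.429ms (3)
11. 12857.143ms @ 15 + 1285.714ms (3/2)
12. 14142.857ms @ 33/2 + 1285.714ms (3/2)
13. 15428.571ms @ 18 + 2571.429ms (3)
14. 18000.0ms @ 21 + 1285.714ms (3/2)
15. 19285.714ms @ 45/2 + 642.857ms (3/4)
16. 19928.571ms @ 93/4 + 642.857ms (3/4)

note 8 onset = 48/5b = 8228.571ms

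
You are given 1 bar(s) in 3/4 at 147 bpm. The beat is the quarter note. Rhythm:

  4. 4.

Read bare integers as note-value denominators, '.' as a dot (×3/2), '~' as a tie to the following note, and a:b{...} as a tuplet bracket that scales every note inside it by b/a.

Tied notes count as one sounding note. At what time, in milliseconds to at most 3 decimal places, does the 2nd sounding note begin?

1. 0.0ms @ 0 + 612.245ms (3/2)
2. 612.245ms @ 3/2 + 612.245ms (3/2)

note 2 onset = 3/2b = 612.245ms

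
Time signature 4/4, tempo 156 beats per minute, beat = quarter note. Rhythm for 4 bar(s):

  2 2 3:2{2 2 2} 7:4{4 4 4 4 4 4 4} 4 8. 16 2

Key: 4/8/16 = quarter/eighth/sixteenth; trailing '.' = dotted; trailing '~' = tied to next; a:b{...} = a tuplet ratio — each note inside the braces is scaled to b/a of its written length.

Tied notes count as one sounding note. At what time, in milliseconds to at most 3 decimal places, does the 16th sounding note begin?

note 16 onset = 14b = 5384.615ms

1. 0.0ms @ 0 + 769.231ms (2)
2. 769.231ms @ 2 + 769.231ms (2)
3. 1538.462ms @ 4 + 512.821ms (4/3)
4. 2051.282ms @ 16/3 + 512.821ms (4/3)
5. 2564.103ms @ 20/3 + 512.821ms (4/3)
6. 3076.923ms @ 8 + 219.78ms (4/7)
7. 3296.703ms @ 60/7 + 219.78ms (4/7)
8. 3516.484ms @ 64/7 + 219.78ms (4/7)
9. 3736.264ms @ 68/7 + 219.78ms (4/7)
10. 3956.044ms @ 72/7 + 219.78ms (4/7)
11. 4175.824ms @ 76/7 + 219.78ms (4/7)
12. 4395.604ms @ 80/7 + 219.78ms (4/7)
13. 4615.385ms @ 12 + 384.615ms (1)
14. 5000.0ms @ 13 + 288.462ms (3/4)
15. 5288.462ms @ 55/4 + 96.154ms (1/4)
16. 5384.615ms @ 14 + 769.231ms (2)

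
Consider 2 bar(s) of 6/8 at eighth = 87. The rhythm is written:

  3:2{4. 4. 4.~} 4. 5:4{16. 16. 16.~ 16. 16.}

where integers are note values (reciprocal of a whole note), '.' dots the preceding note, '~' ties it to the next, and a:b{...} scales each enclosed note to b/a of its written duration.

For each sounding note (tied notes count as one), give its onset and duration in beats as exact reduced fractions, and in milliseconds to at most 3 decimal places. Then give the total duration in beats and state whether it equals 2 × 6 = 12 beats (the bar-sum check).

1) 0.0ms=0b +1379.31ms=2b
2) 1379.31ms=2b +1379.31ms=2b
3) 2758.621ms=4b +3448.276ms=5b
4) 6206.897ms=9b +413.793ms=3/5b
5) 6620.69ms=48/5b +413.793ms=3/5b
6) 7034.483ms=51/5b +827.586ms=6/5b
7) 7862.069ms=57/5b +413.793ms=3/5b
Σ=12b of 12 (87bpm 6/8) — PASS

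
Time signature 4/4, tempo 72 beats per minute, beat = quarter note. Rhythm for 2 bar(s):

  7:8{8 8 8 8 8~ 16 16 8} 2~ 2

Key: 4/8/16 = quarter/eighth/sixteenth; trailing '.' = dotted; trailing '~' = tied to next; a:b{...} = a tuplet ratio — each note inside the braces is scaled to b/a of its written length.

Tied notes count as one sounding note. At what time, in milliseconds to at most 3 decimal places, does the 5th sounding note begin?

note 5 onset = 16/7b = 1904.762ms

1. 0.0ms @ 0 + 476.19ms (4/7)
2. 476.19ms @ 4/7 + 476.19ms (4/7)
3. 952.381ms @ 8/7 + 476.19ms (4/7)
4. 1428.571ms @ 12/7 + 476.19ms (4/7)
5. 1904.762ms @ 16/7 + 714.286ms (6/7)
6. 2619.048ms @ 22/7 + 238.095ms (2/7)
7. 2857.143ms @ 24/7 + 476.19ms (4/7)
8. 3333.333ms @ 4 + 3333.333ms (4)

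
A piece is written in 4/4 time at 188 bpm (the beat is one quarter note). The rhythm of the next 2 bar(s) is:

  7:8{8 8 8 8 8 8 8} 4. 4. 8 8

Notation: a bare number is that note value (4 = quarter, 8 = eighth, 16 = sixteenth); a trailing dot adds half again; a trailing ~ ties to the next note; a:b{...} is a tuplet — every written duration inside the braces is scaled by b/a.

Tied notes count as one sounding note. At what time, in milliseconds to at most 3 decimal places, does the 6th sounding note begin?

1. 0.0ms @ 0 + 182.371ms (4/7)
2. 182.371ms @ 4/7 + 182.371ms (4/7)
3. 364.742ms @ 8/7 + 182.371ms (4/7)
4. 547.112ms @ 12/7 + 182.371ms (4/7)
5. 729.483ms @ 16/7 + 182.371ms (4/7)
6. 911.854ms @ 20/7 + 182.371ms (4/7)
7. 1094.225ms @ 24/7 + 182.371ms (4/7)
8. 1276.596ms @ 4 + 478.723ms (3/2)
9. 1755.319ms @ 11/2 + 478.723ms (3/2)
10. 2234.043ms @ 7 + 159.574ms (1/2)
11. 2393.617ms @ 15/2 + 159.574ms (1/2)

note 6 onset = 20/7b = 911.854ms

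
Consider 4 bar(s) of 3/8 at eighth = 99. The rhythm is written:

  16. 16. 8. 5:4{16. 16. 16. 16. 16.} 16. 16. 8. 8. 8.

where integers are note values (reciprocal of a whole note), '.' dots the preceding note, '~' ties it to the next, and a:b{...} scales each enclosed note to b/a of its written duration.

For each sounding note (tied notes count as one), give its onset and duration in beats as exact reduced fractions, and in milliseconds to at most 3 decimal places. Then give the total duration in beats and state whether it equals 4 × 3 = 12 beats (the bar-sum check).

1) 0.0ms=0b +454.545ms=3/4b
2) 454.545ms=3/4b +454.545ms=3/4b
3) 909.091ms=3/2b +909.091ms=3/2b
4) 1818.182ms=3b +363.636ms=3/5b
5) 2181.818ms=18/5b +363.636ms=3/5b
6) 2545.455ms=21/5b +363.636ms=3/5b
7) 2909.091ms=24/5b +363.636ms=3/5b
8) 3272.727ms=27/5b +363.636ms=3/5b
9) 3636.364ms=6b +454.545ms=3/4b
10) 4090.909ms=27/4b +454.545ms=3/4b
11) 4545.455ms=15/2b +909.091ms=3/2b
12) 5454.545ms=9b +909.091ms=3/2b
13) 6363.636ms=21/2b +909.091ms=3/2b
Σ=12b of 12 (99bpm 3/8) — PASS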